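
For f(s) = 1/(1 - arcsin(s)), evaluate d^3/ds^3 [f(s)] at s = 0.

Plug the Maclaurin series of the inner function into that of the outer and collect terms.
From the series, [s^3] f = 7/6; multiply by 3! = 6 to get 7.

7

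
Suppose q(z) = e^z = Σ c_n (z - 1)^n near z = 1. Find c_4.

q(1) = e
q′(1) = e
q′′(1) = e
q′′′(1) = e
q^(4)(1) = e
So c_4 = q^(4)(1)/4! = e/24.

e/24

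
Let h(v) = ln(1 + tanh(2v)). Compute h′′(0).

Compose series: expand the inner function first, then feed it into the outer expansion.
From the series, [v^2] h = -2; multiply by 2! = 2 to get -4.

-4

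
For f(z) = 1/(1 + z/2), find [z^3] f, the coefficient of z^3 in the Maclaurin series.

Use the known series and substitute for the argument.
[z^0] = 1;  [z^1] = -1/2;  [z^2] = 1/4;  [z^3] = -1/8.

-1/8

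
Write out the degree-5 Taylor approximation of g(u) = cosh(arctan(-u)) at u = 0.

-7*u^4/24 + u^2/2 + 1

Compose series: expand the inner function first, then feed it into the outer expansion.
g(0) = 1
g′(0) = 0
g′′(0) = 1
g′′′(0) = 0
g^(4)(0) = -7
g^(5)(0) = 0
Dividing each by k! gives the coefficients c_0, ..., c_5.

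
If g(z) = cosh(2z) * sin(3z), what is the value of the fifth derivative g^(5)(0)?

-597

Write out both Maclaurin series and multiply, keeping only the needed powers.
From the series, [z^5] g = -199/40; multiply by 5! = 120 to get -597.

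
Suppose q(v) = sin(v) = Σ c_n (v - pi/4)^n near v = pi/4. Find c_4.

q(pi/4) = sqrt(2)/2
q′(pi/4) = sqrt(2)/2
q′′(pi/4) = -sqrt(2)/2
q′′′(pi/4) = -sqrt(2)/2
q^(4)(pi/4) = sqrt(2)/2
So c_4 = q^(4)(pi/4)/4! = sqrt(2)/48.

sqrt(2)/48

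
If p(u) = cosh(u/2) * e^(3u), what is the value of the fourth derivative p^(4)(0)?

1513/16

Take the Cauchy product of the two expansions.
From the series, [u^4] p = 1513/384; multiply by 4! = 24 to get 1513/16.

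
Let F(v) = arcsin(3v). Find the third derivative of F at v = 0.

Differentiate repeatedly and evaluate at the center.
The coefficient of v^3 in the expansion is 9/2, so F′′′(0) = 3! * (9/2) = 27.

27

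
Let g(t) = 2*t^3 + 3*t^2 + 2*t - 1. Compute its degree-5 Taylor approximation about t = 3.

2*(t - 3)^3 + 21*(t - 3)^2 + 74*(t - 3) + 86

[(t - 3)^0] = 86;  [(t - 3)^1] = 74;  [(t - 3)^2] = 21;  [(t - 3)^3] = 2;  [(t - 3)^4] = 0;  [(t - 3)^5] = 0.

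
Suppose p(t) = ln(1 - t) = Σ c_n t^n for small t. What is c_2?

p(0) = 0
p′(0) = -1
p′′(0) = -1

-1/2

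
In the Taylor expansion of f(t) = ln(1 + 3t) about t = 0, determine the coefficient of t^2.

f(0) = 0
f′(0) = 3
f′′(0) = -9

-9/2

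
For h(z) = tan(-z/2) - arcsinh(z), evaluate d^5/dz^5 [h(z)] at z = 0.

-19/2

Expand each term separately and add.
From the series, [z^5] h = -19/240; multiply by 5! = 120 to get -19/2.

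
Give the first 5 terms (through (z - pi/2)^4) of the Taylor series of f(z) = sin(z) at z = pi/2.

f(pi/2) = 1
f′(pi/2) = 0
f′′(pi/2) = -1
f′′′(pi/2) = 0
f^(4)(pi/2) = 1

(z - pi/2)^4/24 - (z - pi/2)^2/2 + 1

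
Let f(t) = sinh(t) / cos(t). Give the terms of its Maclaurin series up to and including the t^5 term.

3*t^5/10 + 2*t^3/3 + t

Invert the denominator's series and multiply.
[t^0] = 0;  [t^1] = 1;  [t^2] = 0;  [t^3] = 2/3;  [t^4] = 0;  [t^5] = 3/10.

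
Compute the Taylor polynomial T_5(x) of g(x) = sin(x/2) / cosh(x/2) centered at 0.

3*x^5/320 - x^3/12 + x/2

Write the quotient as an unknown series and match coefficients against numerator = denominator · series.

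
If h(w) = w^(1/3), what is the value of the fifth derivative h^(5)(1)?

The coefficient of (w - 1)^5 in the expansion is 22/729, so h^(5)(1) = 5! * (22/729) = 880/243.

880/243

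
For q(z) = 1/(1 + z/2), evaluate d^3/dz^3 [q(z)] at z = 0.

-3/4

From the series, [z^3] q = -1/8; multiply by 3! = 6 to get -3/4.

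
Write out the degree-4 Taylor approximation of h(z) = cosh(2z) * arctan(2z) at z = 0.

4*z^3/3 + 2*z

Multiply the two series term by term and collect like powers.
h(0) = 0
h′(0) = 2
h′′(0) = 0
h′′′(0) = 8
h^(4)(0) = 0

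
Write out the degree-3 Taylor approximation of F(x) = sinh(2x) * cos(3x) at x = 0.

-23*x^3/3 + 2*x

Multiply the two series term by term and collect like powers.
[x^0] = 0;  [x^1] = 2;  [x^2] = 0;  [x^3] = -23/3.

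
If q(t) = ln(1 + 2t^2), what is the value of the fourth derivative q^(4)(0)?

From the series, [t^4] q = -2; multiply by 4! = 24 to get -48.

-48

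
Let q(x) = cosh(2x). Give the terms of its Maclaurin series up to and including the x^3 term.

2*x^2 + 1

[x^0] = 1;  [x^1] = 0;  [x^2] = 2;  [x^3] = 0.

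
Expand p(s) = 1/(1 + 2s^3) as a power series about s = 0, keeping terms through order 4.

1 - 2*s^3

p(0) = 1
p′(0) = 0
p′′(0) = 0
p′′′(0) = -12
p^(4)(0) = 0
Dividing each by k! gives the coefficients c_0, ..., c_4.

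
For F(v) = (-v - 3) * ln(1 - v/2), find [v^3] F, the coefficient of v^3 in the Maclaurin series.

Distribute the polynomial across the series and collect like powers.
So c_3 = F′′′(0)/3! = 1/4.

1/4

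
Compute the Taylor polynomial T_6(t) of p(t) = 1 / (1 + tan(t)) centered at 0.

Expand as Σ (-1)^k u^k with u equal to the inner function's series.
p(0) = 1
p′(0) = -1
p′′(0) = 2
p′′′(0) = -8
p^(4)(0) = 40
p^(5)(0) = -256
p^(6)(0) = 1952

122*t^6/45 - 32*t^5/15 + 5*t^4/3 - 4*t^3/3 + t^2 - t + 1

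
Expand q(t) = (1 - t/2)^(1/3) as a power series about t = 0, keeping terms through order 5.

Compute the successive derivatives at the expansion point and divide by k!.
q(0) = 1
q′(0) = -1/6
q′′(0) = -1/18
q′′′(0) = -5/108
q^(4)(0) = -5/81
q^(5)(0) = -55/486
The Taylor polynomial is Σ q^(k)(0)/k! · t^k.

-11*t^5/11664 - 5*t^4/1944 - 5*t^3/648 - t^2/36 - t/6 + 1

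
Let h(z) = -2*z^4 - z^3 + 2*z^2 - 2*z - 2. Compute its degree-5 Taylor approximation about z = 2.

-2*(z - 2)^4 - 17*(z - 2)^3 - 52*(z - 2)^2 - 70*(z - 2) - 38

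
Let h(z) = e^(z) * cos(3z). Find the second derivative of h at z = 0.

Write out both Maclaurin series and multiply, keeping only the needed powers.
The coefficient of z^2 in the expansion is -4, so h′′(0) = 2! * (-4) = -8.

-8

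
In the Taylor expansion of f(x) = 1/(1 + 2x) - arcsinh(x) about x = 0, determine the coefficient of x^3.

-47/6

Add the two expansions coefficient-wise.
f(0) = 1
f′(0) = -3
f′′(0) = 8
f′′′(0) = -47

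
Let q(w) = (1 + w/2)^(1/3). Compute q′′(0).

-1/18

The coefficient of w^2 in the expansion is -1/36, so q′′(0) = 2! * (-1/36) = -1/18.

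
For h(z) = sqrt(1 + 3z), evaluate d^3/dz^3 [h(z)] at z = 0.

From the series, [z^3] h = 27/16; multiply by 3! = 6 to get 81/8.

81/8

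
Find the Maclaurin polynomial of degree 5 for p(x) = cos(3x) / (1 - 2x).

Take the Cauchy product of the two expansions.

11*x^5/4 + 11*x^4/8 - x^3 - x^2/2 + 2*x + 1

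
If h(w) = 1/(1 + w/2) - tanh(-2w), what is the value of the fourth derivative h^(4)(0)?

3/2

Combine the two series term by term.
The coefficient of w^4 in the expansion is 1/16, so h^(4)(0) = 4! * (1/16) = 3/2.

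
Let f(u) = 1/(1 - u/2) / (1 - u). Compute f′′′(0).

45/4

Multiply the two series term by term and collect like powers.
From the series, [u^3] f = 15/8; multiply by 3! = 6 to get 45/4.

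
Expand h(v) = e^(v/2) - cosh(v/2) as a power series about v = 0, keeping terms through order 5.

v^5/3840 + v^3/48 + v/2

Expand each term separately and add.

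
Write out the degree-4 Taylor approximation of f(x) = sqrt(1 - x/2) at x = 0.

Differentiate repeatedly and evaluate at the center.

-5*x^4/2048 - x^3/128 - x^2/32 - x/4 + 1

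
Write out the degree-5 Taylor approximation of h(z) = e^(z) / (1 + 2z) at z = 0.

-2329*z^5/120 + 233*z^4/24 - 29*z^3/6 + 5*z^2/2 - z + 1

Expand each factor separately, then convolve coefficients.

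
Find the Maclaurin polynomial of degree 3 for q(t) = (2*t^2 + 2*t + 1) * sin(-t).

Distribute the polynomial across the series and collect like powers.
q(0) = 0
q′(0) = -1
q′′(0) = -4
q′′′(0) = -11
Then c_k = q^(k)(0)/k! gives each Taylor coefficient.

-11*t^3/6 - 2*t^2 - t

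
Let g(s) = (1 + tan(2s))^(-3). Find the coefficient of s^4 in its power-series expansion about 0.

304

Substitute the inner expansion into the outer series and collect powers.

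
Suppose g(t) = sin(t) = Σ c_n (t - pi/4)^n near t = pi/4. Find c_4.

sqrt(2)/48

g(pi/4) = sqrt(2)/2
g′(pi/4) = sqrt(2)/2
g′′(pi/4) = -sqrt(2)/2
g′′′(pi/4) = -sqrt(2)/2
g^(4)(pi/4) = sqrt(2)/2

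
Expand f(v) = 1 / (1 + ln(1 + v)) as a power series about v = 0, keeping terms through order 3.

Use the geometric series for the reciprocal, then substitute.
f(0) = 1
f′(0) = -1
f′′(0) = 3
f′′′(0) = -14

-7*v^3/3 + 3*v^2/2 - v + 1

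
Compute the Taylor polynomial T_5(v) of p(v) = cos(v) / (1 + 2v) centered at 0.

-337*v^5/12 + 337*v^4/24 - 7*v^3 + 7*v^2/2 - 2*v + 1

Write out both Maclaurin series and multiply, keeping only the needed powers.
[v^0] = 1;  [v^1] = -2;  [v^2] = 7/2;  [v^3] = -7;  [v^4] = 337/24;  [v^5] = -337/12.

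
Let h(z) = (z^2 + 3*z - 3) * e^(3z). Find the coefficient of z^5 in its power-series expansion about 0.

171/20

Distribute the polynomial across the series and collect like powers.
h(0) = -3
h′(0) = -6
h′′(0) = -7
h′′′(0) = 18
h^(4)(0) = 189
h^(5)(0) = 1026
Then c_k = h^(k)(0)/k! gives each Taylor coefficient.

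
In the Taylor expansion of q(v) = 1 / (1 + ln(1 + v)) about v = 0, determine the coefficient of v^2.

Write 1/(1+u) = 1 - u + u^2 - u^3 + ... and substitute the series for u.
[v^0] = 1;  [v^1] = -1;  [v^2] = 3/2.

3/2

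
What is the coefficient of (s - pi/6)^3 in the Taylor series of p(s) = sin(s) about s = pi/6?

-sqrt(3)/12

c_3 = p′′′(pi/6)/3! = -sqrt(3)/12.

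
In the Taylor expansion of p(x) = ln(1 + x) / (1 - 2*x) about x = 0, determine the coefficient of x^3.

10/3

Use 1/(1 - r) = Σ r^k on the denominator, then take the Cauchy product.
p(0) = 0
p′(0) = 1
p′′(0) = 3
p′′′(0) = 20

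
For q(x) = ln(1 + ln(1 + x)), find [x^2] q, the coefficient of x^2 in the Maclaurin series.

Compose series: expand the inner function first, then feed it into the outer expansion.
q(0) = 0
q′(0) = 1
q′′(0) = -2
So c_2 = q′′(0)/2! = -1.

-1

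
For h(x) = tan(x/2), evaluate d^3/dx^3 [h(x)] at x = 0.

1/4

Compute the successive derivatives at the expansion point and divide by k!.
The coefficient of x^3 in the expansion is 1/24, so h′′′(0) = 3! * (1/24) = 1/4.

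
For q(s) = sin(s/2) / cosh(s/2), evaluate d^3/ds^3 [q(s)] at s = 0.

Write the quotient as an unknown series and match coefficients against numerator = denominator · series.
The coefficient of s^3 in the expansion is -1/12, so q′′′(0) = 3! * (-1/12) = -1/2.

-1/2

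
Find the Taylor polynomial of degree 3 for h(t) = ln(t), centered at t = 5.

(t - 5)^3/375 - (t - 5)^2/50 + (t - 5)/5 + ln(5)

Compute the successive derivatives at the expansion point and divide by k!.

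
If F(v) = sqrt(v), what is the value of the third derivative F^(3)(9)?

1/648

From the series, [(v - 9)^3] F = 1/3888; multiply by 3! = 6 to get 1/648.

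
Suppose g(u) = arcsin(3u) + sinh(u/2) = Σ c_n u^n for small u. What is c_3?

217/48

Combine the two series term by term.
g(0) = 0
g′(0) = 7/2
g′′(0) = 0
g′′′(0) = 217/8
So c_3 = g′′′(0)/3! = 217/48.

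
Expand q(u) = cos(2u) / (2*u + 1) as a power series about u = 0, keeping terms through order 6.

1556*u^6/45 - 52*u^5/3 + 26*u^4/3 - 4*u^3 + 2*u^2 - 2*u + 1

Use 1/(1 - r) = Σ r^k on the denominator, then take the Cauchy product.
q(0) = 1
q′(0) = -2
q′′(0) = 4
q′′′(0) = -24
q^(4)(0) = 208
q^(5)(0) = -2080
q^(6)(0) = 24896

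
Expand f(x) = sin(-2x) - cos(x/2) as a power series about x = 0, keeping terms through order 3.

4*x^3/3 + x^2/8 - 2*x - 1

Expand each term separately and add.
[x^0] = -1;  [x^1] = -2;  [x^2] = 1/8;  [x^3] = 4/3.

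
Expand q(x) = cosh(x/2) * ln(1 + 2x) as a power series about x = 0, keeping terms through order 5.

Take the Cauchy product of the two expansions.
[x^0] = 0;  [x^1] = 2;  [x^2] = -2;  [x^3] = 35/12;  [x^4] = -17/4;  [x^5] = 6469/960.

6469*x^5/960 - 17*x^4/4 + 35*x^3/12 - 2*x^2 + 2*x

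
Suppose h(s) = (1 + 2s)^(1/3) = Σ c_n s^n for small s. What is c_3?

[s^0] = 1;  [s^1] = 2/3;  [s^2] = -4/9;  [s^3] = 40/81.

40/81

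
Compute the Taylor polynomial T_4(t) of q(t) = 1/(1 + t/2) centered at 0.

[t^0] = 1;  [t^1] = -1/2;  [t^2] = 1/4;  [t^3] = -1/8;  [t^4] = 1/16.

t^4/16 - t^3/8 + t^2/4 - t/2 + 1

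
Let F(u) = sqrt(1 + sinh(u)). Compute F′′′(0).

Plug the Maclaurin series of the inner function into that of the outer and collect terms.
From the series, [u^3] F = 7/48; multiply by 3! = 6 to get 7/8.

7/8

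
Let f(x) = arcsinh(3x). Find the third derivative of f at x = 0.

-27

Compute the successive derivatives at the expansion point and divide by k!.
The coefficient of x^3 in the expansion is -9/2, so f′′′(0) = 3! * (-9/2) = -27.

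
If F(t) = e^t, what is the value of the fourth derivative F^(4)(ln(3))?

Apply the Taylor formula c_k = f^(k)(a)/k!.
The coefficient of (t - ln(3))^4 in the expansion is 1/8, so F^(4)(ln(3)) = 4! * (1/8) = 3.

3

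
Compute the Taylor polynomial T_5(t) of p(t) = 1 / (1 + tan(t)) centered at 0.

Use the geometric series for the reciprocal, then substitute.

-32*t^5/15 + 5*t^4/3 - 4*t^3/3 + t^2 - t + 1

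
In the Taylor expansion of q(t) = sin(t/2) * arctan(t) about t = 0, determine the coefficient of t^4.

Take the Cauchy product of the two expansions.
q(0) = 0
q′(0) = 0
q′′(0) = 1
q′′′(0) = 0
q^(4)(0) = -9/2
The Taylor polynomial is Σ q^(k)(0)/k! · t^k.

-3/16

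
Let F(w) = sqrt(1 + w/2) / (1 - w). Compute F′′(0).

Multiply the two series term by term and collect like powers.
The coefficient of w^2 in the expansion is 39/32, so F′′(0) = 2! * (39/32) = 39/16.

39/16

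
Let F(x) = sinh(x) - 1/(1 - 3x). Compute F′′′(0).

Add the two expansions coefficient-wise.
The coefficient of x^3 in the expansion is -161/6, so F′′′(0) = 3! * (-161/6) = -161.

-161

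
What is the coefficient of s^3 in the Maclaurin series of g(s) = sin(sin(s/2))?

-1/24

Substitute the inner expansion into the outer series and collect powers.
g(0) = 0
g′(0) = 1/2
g′′(0) = 0
g′′′(0) = -1/4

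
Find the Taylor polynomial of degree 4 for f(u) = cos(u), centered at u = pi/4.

f(pi/4) = sqrt(2)/2
f′(pi/4) = -sqrt(2)/2
f′′(pi/4) = -sqrt(2)/2
f′′′(pi/4) = sqrt(2)/2
f^(4)(pi/4) = sqrt(2)/2
The Taylor polynomial is Σ f^(k)(pi/4)/k! · (u - pi/4)^k.

sqrt(2)*(u - pi/4)^4/48 + sqrt(2)*(u - pi/4)^3/12 - sqrt(2)*(u - pi/4)^2/4 - sqrt(2)*(u - pi/4)/2 + sqrt(2)/2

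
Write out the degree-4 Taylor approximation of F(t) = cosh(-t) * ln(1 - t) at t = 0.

-t^4/2 - 5*t^3/6 - t^2/2 - t

Take the Cauchy product of the two expansions.
[t^0] = 0;  [t^1] = -1;  [t^2] = -1/2;  [t^3] = -5/6;  [t^4] = -1/2.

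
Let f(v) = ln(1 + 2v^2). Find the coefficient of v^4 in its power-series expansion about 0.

-2

f(0) = 0
f′(0) = 0
f′′(0) = 4
f′′′(0) = 0
f^(4)(0) = -48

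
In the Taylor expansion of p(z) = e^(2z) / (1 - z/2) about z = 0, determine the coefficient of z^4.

Take the Cauchy product of the two expansions.
[z^0] = 1;  [z^1] = 5/2;  [z^2] = 13/4;  [z^3] = 71/24;  [z^4] = 103/48.

103/48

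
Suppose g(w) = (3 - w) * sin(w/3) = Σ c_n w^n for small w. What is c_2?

Distribute the polynomial across the series and collect like powers.
g(0) = 0
g′(0) = 1
g′′(0) = -2/3

-1/3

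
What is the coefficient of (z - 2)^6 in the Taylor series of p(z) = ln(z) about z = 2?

Compute the successive derivatives at the expansion point and divide by k!.
p(2) = ln(2)
p′(2) = 1/2
p′′(2) = -1/4
p′′′(2) = 1/4
p^(4)(2) = -3/8
p^(5)(2) = 3/4
p^(6)(2) = -15/8

-1/384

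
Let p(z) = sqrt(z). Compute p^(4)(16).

-15/262144

Compute the successive derivatives at the expansion point and divide by k!.
From the series, [(z - 16)^4] p = -5/2097152; multiply by 4! = 24 to get -15/262144.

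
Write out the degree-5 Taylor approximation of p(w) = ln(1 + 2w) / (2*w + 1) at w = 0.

Multiply the numerator's expansion by the denominator's geometric series.
p(0) = 0
p′(0) = 2
p′′(0) = -12
p′′′(0) = 88
p^(4)(0) = -800
p^(5)(0) = 8768

1096*w^5/15 - 100*w^4/3 + 44*w^3/3 - 6*w^2 + 2*w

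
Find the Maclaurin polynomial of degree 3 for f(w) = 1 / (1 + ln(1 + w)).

Write 1/(1+u) = 1 - u + u^2 - u^3 + ... and substitute the series for u.
f(0) = 1
f′(0) = -1
f′′(0) = 3
f′′′(0) = -14

-7*w^3/3 + 3*w^2/2 - w + 1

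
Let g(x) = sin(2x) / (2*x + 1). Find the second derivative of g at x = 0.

Multiply the numerator's expansion by the denominator's geometric series.
From the series, [x^2] g = -4; multiply by 2! = 2 to get -8.

-8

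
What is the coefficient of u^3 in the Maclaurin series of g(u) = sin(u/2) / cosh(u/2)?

Divide the numerator series by the denominator series (power-series long division).
[u^0] = 0;  [u^1] = 1/2;  [u^2] = 0;  [u^3] = -1/12.

-1/12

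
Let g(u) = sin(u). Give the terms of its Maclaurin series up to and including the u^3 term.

-u^3/6 + u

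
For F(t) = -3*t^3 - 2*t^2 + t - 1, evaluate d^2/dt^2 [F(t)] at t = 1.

-22

The coefficient of (t - 1)^2 in the expansion is -11, so F′′(1) = 2! * (-11) = -22.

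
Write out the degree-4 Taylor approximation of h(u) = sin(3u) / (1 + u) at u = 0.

3*u^4/2 - 3*u^3/2 - 3*u^2 + 3*u

Multiply the two series term by term and collect like powers.
h(0) = 0
h′(0) = 3
h′′(0) = -6
h′′′(0) = -9
h^(4)(0) = 36
Dividing each by k! gives the coefficients c_0, ..., c_4.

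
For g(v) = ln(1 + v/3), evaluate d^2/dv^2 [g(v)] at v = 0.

-1/9

From the series, [v^2] g = -1/18; multiply by 2! = 2 to get -1/9.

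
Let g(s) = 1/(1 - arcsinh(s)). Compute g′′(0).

Plug the Maclaurin series of the inner function into that of the outer and collect terms.
The coefficient of s^2 in the expansion is 1, so g′′(0) = 2! * (1) = 2.

2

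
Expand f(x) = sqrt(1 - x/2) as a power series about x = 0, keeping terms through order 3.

-x^3/128 - x^2/32 - x/4 + 1

Differentiate repeatedly and evaluate at the center.
f(0) = 1
f′(0) = -1/4
f′′(0) = -1/16
f′′′(0) = -3/64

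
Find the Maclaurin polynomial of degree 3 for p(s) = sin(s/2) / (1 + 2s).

95*s^3/48 - s^2 + s/2

Take the Cauchy product of the two expansions.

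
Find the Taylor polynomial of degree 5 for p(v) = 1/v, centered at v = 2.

-(v - 2)^5/64 + (v - 2)^4/32 - (v - 2)^3/16 + (v - 2)^2/8 - (v - 2)/4 + 1/2

p(2) = 1/2
p′(2) = -1/4
p′′(2) = 1/4
p′′′(2) = -3/8
p^(4)(2) = 3/4
p^(5)(2) = -15/8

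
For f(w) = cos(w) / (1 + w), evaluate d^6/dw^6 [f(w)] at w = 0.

389

Expand each factor separately, then convolve coefficients.
From the series, [w^6] f = 389/720; multiply by 6! = 720 to get 389.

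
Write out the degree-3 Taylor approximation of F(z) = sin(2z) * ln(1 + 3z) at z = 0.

Expand each factor separately, then convolve coefficients.
F(0) = 0
F′(0) = 0
F′′(0) = 12
F′′′(0) = -54

-9*z^3 + 6*z^2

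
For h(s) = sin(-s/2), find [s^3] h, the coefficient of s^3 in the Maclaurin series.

1/48

Use the known series and substitute for the argument.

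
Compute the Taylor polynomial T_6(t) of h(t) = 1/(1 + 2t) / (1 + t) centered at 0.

127*t^6 - 63*t^5 + 31*t^4 - 15*t^3 + 7*t^2 - 3*t + 1

Expand each factor separately, then convolve coefficients.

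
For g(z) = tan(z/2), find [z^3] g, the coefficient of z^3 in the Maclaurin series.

Compute the successive derivatives at the expansion point and divide by k!.
[z^0] = 0;  [z^1] = 1/2;  [z^2] = 0;  [z^3] = 1/24.
So c_3 = g′′′(0)/3! = 1/24.

1/24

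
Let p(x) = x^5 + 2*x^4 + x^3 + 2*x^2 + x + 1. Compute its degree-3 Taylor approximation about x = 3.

p(3) = 454
p′(3) = 661
p′′(3) = 778
p′′′(3) = 690

115*(x - 3)^3 + 389*(x - 3)^2 + 661*(x - 3) + 454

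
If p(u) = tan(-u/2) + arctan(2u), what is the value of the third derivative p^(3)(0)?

-65/4

Add the two expansions coefficient-wise.
From the series, [u^3] p = -65/24; multiply by 3! = 6 to get -65/4.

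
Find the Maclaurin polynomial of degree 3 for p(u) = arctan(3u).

Use the known series and substitute for the argument.
[u^0] = 0;  [u^1] = 3;  [u^2] = 0;  [u^3] = -9.

-9*u^3 + 3*u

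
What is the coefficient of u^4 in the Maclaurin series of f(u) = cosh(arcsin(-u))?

Let u equal the inner series; expand the outer function in u and truncate.

5/24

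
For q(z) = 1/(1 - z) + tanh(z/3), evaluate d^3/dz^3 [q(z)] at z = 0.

Combine the two series term by term.
From the series, [z^3] q = 80/81; multiply by 3! = 6 to get 160/27.

160/27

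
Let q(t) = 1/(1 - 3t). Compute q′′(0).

18

Differentiate repeatedly and evaluate at the center.
The coefficient of t^2 in the expansion is 9, so q′′(0) = 2! * (9) = 18.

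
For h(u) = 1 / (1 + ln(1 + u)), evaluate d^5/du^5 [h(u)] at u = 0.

Expand as Σ (-1)^k u^k with u equal to the inner function's series.
From the series, [u^5] h = -347/60; multiply by 5! = 120 to get -694.

-694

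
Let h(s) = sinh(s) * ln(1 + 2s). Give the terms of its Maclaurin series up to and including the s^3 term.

-2*s^3 + 2*s^2

Take the Cauchy product of the two expansions.
[s^0] = 0;  [s^1] = 0;  [s^2] = 2;  [s^3] = -2.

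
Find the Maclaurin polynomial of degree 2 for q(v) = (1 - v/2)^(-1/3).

v^2/18 + v/6 + 1

Use the known series and substitute for the argument.
q(0) = 1
q′(0) = 1/6
q′′(0) = 1/9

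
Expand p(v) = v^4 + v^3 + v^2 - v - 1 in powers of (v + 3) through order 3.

-11*(v + 3)^3 + 46*(v + 3)^2 - 88*(v + 3) + 65

p(-3) = 65
p′(-3) = -88
p′′(-3) = 92
p′′′(-3) = -66
The Taylor polynomial is Σ p^(k)(-3)/k! · (v + 3)^k.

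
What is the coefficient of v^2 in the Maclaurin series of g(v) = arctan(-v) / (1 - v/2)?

Expand each factor separately, then convolve coefficients.
g(0) = 0
g′(0) = -1
g′′(0) = -1
So c_2 = g′′(0)/2! = -1/2.

-1/2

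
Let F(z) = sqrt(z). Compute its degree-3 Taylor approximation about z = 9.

(z - 9)^3/3888 - (z - 9)^2/216 + (z - 9)/6 + 3

F(9) = 3
F′(9) = 1/6
F′′(9) = -1/108
F′′′(9) = 1/648
Then c_k = F^(k)(9)/k! gives each Taylor coefficient.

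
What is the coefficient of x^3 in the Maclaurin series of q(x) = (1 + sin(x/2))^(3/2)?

-5/128

Compose series: expand the inner function first, then feed it into the outer expansion.
[x^0] = 1;  [x^1] = 3/4;  [x^2] = 3/32;  [x^3] = -5/128.
So c_3 = q′′′(0)/3! = -5/128.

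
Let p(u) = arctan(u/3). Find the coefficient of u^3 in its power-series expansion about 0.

-1/81

Use the known series and substitute for the argument.
p(0) = 0
p′(0) = 1/3
p′′(0) = 0
p′′′(0) = -2/27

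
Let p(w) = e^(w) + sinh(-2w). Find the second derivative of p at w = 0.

Combine the two series term by term.
From the series, [w^2] p = 1/2; multiply by 2! = 2 to get 1.

1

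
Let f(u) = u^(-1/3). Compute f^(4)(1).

Compute the successive derivatives at the expansion point and divide by k!.
The coefficient of (u - 1)^4 in the expansion is 35/243, so f^(4)(1) = 4! * (35/243) = 280/81.

280/81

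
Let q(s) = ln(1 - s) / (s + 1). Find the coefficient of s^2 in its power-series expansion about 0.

1/2

Multiply the numerator's expansion by the denominator's geometric series.
q(0) = 0
q′(0) = -1
q′′(0) = 1
Dividing each by k! gives the coefficients c_0, ..., c_2.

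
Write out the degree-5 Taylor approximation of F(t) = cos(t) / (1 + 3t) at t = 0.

Take the Cauchy product of the two expansions.
F(0) = 1
F′(0) = -3
F′′(0) = 17
F′′′(0) = -153
F^(4)(0) = 1837
F^(5)(0) = -27555
The Taylor polynomial is Σ F^(k)(0)/k! · t^k.

-1837*t^5/8 + 1837*t^4/24 - 51*t^3/2 + 17*t^2/2 - 3*t + 1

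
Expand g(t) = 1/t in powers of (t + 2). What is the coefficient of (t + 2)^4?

-1/32

g(-2) = -1/2
g′(-2) = -1/4
g′′(-2) = -1/4
g′′′(-2) = -3/8
g^(4)(-2) = -3/4
Dividing each by k! gives the coefficients c_0, ..., c_4.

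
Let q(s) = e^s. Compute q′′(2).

Differentiate repeatedly and evaluate at the center.
The coefficient of (s - 2)^2 in the expansion is e^(2)/2, so q′′(2) = 2! * (e^(2)/2) = e^(2).

e^(2)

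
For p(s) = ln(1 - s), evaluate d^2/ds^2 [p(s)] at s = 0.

From the series, [s^2] p = -1/2; multiply by 2! = 2 to get -1.

-1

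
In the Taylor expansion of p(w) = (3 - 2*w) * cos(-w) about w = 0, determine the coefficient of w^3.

Distribute the polynomial across the series and collect like powers.
So c_3 = p′′′(0)/3! = 1.

1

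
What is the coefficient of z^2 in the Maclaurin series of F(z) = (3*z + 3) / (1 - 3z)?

36

Distribute the polynomial across the series and collect like powers.
So c_2 = F′′(0)/2! = 36.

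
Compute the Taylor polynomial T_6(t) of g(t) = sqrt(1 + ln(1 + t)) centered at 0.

-22819*t^6/46080 + 1609*t^5/3840 - 143*t^4/384 + 17*t^3/48 - 3*t^2/8 + t/2 + 1

Plug the Maclaurin series of the inner function into that of the outer and collect terms.
g(0) = 1
g′(0) = 1/2
g′′(0) = -3/4
g′′′(0) = 17/8
g^(4)(0) = -143/16
g^(5)(0) = 1609/32
g^(6)(0) = -22819/64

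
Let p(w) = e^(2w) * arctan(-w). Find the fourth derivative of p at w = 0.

Expand each factor separately, then convolve coefficients.
The coefficient of w^4 in the expansion is -2/3, so p^(4)(0) = 4! * (-2/3) = -16.

-16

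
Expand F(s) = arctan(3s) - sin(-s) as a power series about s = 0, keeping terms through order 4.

-55*s^3/6 + 4*s

Combine the two series term by term.
F(0) = 0
F′(0) = 4
F′′(0) = 0
F′′′(0) = -55
F^(4)(0) = 0
Dividing each by k! gives the coefficients c_0, ..., c_4.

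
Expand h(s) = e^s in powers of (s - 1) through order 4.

h(1) = e
h′(1) = e
h′′(1) = e
h′′′(1) = e
h^(4)(1) = e

e*(s - 1)^4/24 + e*(s - 1)^3/6 + e*(s - 1)^2/2 + e*(s - 1) + e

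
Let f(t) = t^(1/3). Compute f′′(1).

-2/9

The coefficient of (t - 1)^2 in the expansion is -1/9, so f′′(1) = 2! * (-1/9) = -2/9.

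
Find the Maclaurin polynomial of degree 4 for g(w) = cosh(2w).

Differentiate repeatedly and evaluate at the center.
g(0) = 1
g′(0) = 0
g′′(0) = 4
g′′′(0) = 0
g^(4)(0) = 16

2*w^4/3 + 2*w^2 + 1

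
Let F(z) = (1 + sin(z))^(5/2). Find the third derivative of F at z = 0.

-5/8

Let u equal the inner series; expand the outer function in u and truncate.
The coefficient of z^3 in the expansion is -5/48, so F′′′(0) = 3! * (-5/48) = -5/8.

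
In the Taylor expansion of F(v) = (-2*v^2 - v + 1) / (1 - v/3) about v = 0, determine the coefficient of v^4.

Shift and add copies of the series according to the polynomial's terms.

-20/81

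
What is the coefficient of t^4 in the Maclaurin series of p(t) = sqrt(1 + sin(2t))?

Plug the Maclaurin series of the inner function into that of the outer and collect terms.
p(0) = 1
p′(0) = 1
p′′(0) = -1
p′′′(0) = -1
p^(4)(0) = 1
The Taylor polynomial is Σ p^(k)(0)/k! · t^k.

1/24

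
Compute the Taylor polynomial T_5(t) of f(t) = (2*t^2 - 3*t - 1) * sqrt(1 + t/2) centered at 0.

Distribute the polynomial across the series and collect like powers.
f(0) = -1
f′(0) = -13/4
f′′(0) = 41/16
f′′′(0) = 225/64
f^(4)(0) = -513/256
f^(5)(0) = 2715/1024
Dividing each by k! gives the coefficients c_0, ..., c_5.

181*t^5/8192 - 171*t^4/2048 + 75*t^3/128 + 41*t^2/32 - 13*t/4 - 1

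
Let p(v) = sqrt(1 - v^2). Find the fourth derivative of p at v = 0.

The coefficient of v^4 in the expansion is -1/8, so p^(4)(0) = 4! * (-1/8) = -3.

-3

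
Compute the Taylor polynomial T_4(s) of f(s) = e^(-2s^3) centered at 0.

1 - 2*s^3

f(0) = 1
f′(0) = 0
f′′(0) = 0
f′′′(0) = -12
f^(4)(0) = 0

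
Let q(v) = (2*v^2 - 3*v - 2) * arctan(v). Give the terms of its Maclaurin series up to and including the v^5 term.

Shift and add copies of the series according to the polynomial's terms.
[v^0] = 0;  [v^1] = -2;  [v^2] = -3;  [v^3] = 8/3;  [v^4] = 1;  [v^5] = -16/15.

-16*v^5/15 + v^4 + 8*v^3/3 - 3*v^2 - 2*v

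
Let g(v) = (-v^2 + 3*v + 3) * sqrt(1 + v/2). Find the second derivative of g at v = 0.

Distribute the polynomial across the series and collect like powers.
The coefficient of v^2 in the expansion is -11/32, so g′′(0) = 2! * (-11/32) = -11/16.

-11/16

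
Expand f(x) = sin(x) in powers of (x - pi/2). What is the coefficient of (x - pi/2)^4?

f(pi/2) = 1
f′(pi/2) = 0
f′′(pi/2) = -1
f′′′(pi/2) = 0
f^(4)(pi/2) = 1

1/24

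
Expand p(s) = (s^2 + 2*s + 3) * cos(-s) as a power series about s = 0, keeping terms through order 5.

s^5/12 - 3*s^4/8 - s^3 - s^2/2 + 2*s + 3

Multiply each power in the prefactor through the base expansion.
[s^0] = 3;  [s^1] = 2;  [s^2] = -1/2;  [s^3] = -1;  [s^4] = -3/8;  [s^5] = 1/12.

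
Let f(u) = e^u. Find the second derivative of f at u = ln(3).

3

The coefficient of (u - ln(3))^2 in the expansion is 3/2, so f′′(ln(3)) = 2! * (3/2) = 3.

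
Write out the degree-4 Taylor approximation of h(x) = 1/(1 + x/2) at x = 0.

x^4/16 - x^3/8 + x^2/4 - x/2 + 1

Compute the successive derivatives at the expansion point and divide by k!.
[x^0] = 1;  [x^1] = -1/2;  [x^2] = 1/4;  [x^3] = -1/8;  [x^4] = 1/16.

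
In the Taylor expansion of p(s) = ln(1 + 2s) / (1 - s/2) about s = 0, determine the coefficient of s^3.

Multiply the two series term by term and collect like powers.
p(0) = 0
p′(0) = 2
p′′(0) = -2
p′′′(0) = 13
So c_3 = p′′′(0)/3! = 13/6.

13/6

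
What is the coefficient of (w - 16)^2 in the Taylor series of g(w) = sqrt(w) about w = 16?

-1/512

g(16) = 4
g′(16) = 1/8
g′′(16) = -1/256
The Taylor polynomial is Σ g^(k)(16)/k! · (w - 16)^k.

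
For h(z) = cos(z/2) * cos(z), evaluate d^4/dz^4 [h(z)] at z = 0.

41/16

Expand each factor separately, then convolve coefficients.
The coefficient of z^4 in the expansion is 41/384, so h^(4)(0) = 4! * (41/384) = 41/16.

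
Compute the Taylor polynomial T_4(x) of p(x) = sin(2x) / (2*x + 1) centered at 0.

-40*x^4/3 + 20*x^3/3 - 4*x^2 + 2*x

Use 1/(1 - r) = Σ r^k on the denominator, then take the Cauchy product.
p(0) = 0
p′(0) = 2
p′′(0) = -8
p′′′(0) = 40
p^(4)(0) = -320
Then c_k = p^(k)(0)/k! gives each Taylor coefficient.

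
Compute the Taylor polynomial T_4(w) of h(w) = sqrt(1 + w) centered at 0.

-5*w^4/128 + w^3/16 - w^2/8 + w/2 + 1

Compute the successive derivatives at the expansion point and divide by k!.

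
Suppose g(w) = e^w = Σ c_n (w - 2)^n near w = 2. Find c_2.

e^(2)/2

g(2) = e^(2)
g′(2) = e^(2)
g′′(2) = e^(2)
So c_2 = g′′(2)/2! = e^(2)/2.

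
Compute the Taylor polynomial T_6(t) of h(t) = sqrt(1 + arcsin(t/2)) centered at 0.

Substitute the inner expansion into the outer series and collect powers.

-3169*t^6/2949120 + 123*t^5/40960 - 31*t^4/6144 + 7*t^3/384 - t^2/32 + t/4 + 1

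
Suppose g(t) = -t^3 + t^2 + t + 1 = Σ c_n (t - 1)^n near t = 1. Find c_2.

-2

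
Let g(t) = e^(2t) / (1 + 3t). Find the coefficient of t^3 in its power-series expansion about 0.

-41/3

Write out both Maclaurin series and multiply, keeping only the needed powers.
g(0) = 1
g′(0) = -1
g′′(0) = 10
g′′′(0) = -82
So c_3 = g′′′(0)/3! = -41/3.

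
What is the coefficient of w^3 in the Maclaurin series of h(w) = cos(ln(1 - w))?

Let u equal the inner series; expand the outer function in u and truncate.
h(0) = 1
h′(0) = 0
h′′(0) = -1
h′′′(0) = -3
So c_3 = h′′′(0)/3! = -1/2.

-1/2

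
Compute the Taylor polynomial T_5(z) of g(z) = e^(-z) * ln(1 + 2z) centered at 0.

243*z^5/20 - 8*z^4 + 17*z^3/3 - 4*z^2 + 2*z

Take the Cauchy product of the two expansions.
g(0) = 0
g′(0) = 2
g′′(0) = -8
g′′′(0) = 34
g^(4)(0) = -192
g^(5)(0) = 1458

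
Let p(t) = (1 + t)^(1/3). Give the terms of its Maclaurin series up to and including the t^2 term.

p(0) = 1
p′(0) = 1/3
p′′(0) = -2/9

-t^2/9 + t/3 + 1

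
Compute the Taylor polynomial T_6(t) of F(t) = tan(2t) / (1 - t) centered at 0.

134*t^6/15 + 134*t^5/15 + 14*t^4/3 + 14*t^3/3 + 2*t^2 + 2*t

Take the Cauchy product of the two expansions.
F(0) = 0
F′(0) = 2
F′′(0) = 4
F′′′(0) = 28
F^(4)(0) = 112
F^(5)(0) = 1072
F^(6)(0) = 6432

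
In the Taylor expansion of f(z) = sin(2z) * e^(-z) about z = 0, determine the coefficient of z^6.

Write out both Maclaurin series and multiply, keeping only the needed powers.

-11/180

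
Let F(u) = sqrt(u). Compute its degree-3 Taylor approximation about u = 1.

F(1) = 1
F′(1) = 1/2
F′′(1) = -1/4
F′′′(1) = 3/8

(u - 1)^3/16 - (u - 1)^2/8 + (u - 1)/2 + 1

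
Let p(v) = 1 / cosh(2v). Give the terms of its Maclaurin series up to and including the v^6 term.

Divide the numerator series by the denominator series (power-series long division).

-244*v^6/45 + 10*v^4/3 - 2*v^2 + 1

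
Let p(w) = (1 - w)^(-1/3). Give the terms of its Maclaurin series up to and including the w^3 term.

14*w^3/81 + 2*w^2/9 + w/3 + 1

Apply the Taylor formula c_k = f^(k)(a)/k!.
[w^0] = 1;  [w^1] = 1/3;  [w^2] = 2/9;  [w^3] = 14/81.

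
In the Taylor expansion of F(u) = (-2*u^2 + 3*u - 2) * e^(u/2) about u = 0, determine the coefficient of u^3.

-2/3

Multiply each power in the prefactor through the base expansion.
[u^0] = -2;  [u^1] = 2;  [u^2] = -3/4;  [u^3] = -2/3.
So c_3 = F′′′(0)/3! = -2/3.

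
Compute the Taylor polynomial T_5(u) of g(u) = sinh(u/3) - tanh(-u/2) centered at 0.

Expand each term separately and add.
[u^0] = 0;  [u^1] = 5/6;  [u^2] = 0;  [u^3] = -23/648;  [u^4] = 0;  [u^5] = 49/11664.

49*u^5/11664 - 23*u^3/648 + 5*u/6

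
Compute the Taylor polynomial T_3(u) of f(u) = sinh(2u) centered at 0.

Compute the successive derivatives at the expansion point and divide by k!.
f(0) = 0
f′(0) = 2
f′′(0) = 0
f′′′(0) = 8

4*u^3/3 + 2*u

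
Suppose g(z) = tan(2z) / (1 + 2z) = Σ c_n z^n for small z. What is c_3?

Multiply the two series term by term and collect like powers.

32/3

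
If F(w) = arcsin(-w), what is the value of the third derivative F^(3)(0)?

Compute the successive derivatives at the expansion point and divide by k!.
From the series, [w^3] F = -1/6; multiply by 3! = 6 to get -1.

-1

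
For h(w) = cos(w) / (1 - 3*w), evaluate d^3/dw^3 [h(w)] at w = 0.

153

Multiply the numerator's expansion by the denominator's geometric series.
From the series, [w^3] h = 51/2; multiply by 3! = 6 to get 153.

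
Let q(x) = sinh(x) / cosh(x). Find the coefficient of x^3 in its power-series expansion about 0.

Write the quotient as an unknown series and match coefficients against numerator = denominator · series.
q(0) = 0
q′(0) = 1
q′′(0) = 0
q′′′(0) = -2

-1/3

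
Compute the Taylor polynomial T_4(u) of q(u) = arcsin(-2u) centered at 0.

-4*u^3/3 - 2*u

q(0) = 0
q′(0) = -2
q′′(0) = 0
q′′′(0) = -8
q^(4)(0) = 0
Dividing each by k! gives the coefficients c_0, ..., c_4.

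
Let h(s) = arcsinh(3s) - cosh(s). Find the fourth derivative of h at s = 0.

Add the two expansions coefficient-wise.
The coefficient of s^4 in the expansion is -1/24, so h^(4)(0) = 4! * (-1/24) = -1.

-1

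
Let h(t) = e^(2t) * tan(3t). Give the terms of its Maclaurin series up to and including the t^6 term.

Write out both Maclaurin series and multiply, keeping only the needed powers.

388*t^6/5 + 262*t^5/5 + 22*t^4 + 15*t^3 + 6*t^2 + 3*t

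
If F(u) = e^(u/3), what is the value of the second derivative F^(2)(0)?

1/9

From the series, [u^2] F = 1/18; multiply by 2! = 2 to get 1/9.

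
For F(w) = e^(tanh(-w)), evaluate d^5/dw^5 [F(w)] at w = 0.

Substitute the inner expansion into the outer series and collect powers.
The coefficient of w^5 in the expansion is 1/40, so F^(5)(0) = 5! * (1/40) = 3.

3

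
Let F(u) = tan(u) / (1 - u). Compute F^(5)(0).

176

Write out both Maclaurin series and multiply, keeping only the needed powers.
From the series, [u^5] F = 22/15; multiply by 5! = 120 to get 176.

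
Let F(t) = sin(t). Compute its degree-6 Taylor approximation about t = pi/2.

-(t - pi/2)^6/720 + (t - pi/2)^4/24 - (t - pi/2)^2/2 + 1

[(t - pi/2)^0] = 1;  [(t - pi/2)^1] = 0;  [(t - pi/2)^2] = -1/2;  [(t - pi/2)^3] = 0;  [(t - pi/2)^4] = 1/24;  [(t - pi/2)^5] = 0;  [(t - pi/2)^6] = -1/720.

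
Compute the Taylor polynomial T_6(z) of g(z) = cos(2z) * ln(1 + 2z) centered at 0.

-4*z^6 + 12*z^5/5 - 4*z^3/3 - 2*z^2 + 2*z

Expand each factor separately, then convolve coefficients.
[z^0] = 0;  [z^1] = 2;  [z^2] = -2;  [z^3] = -4/3;  [z^4] = 0;  [z^5] = 12/5;  [z^6] = -4.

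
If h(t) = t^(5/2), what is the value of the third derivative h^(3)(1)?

Apply the Taylor formula c_k = f^(k)(a)/k!.
The coefficient of (t - 1)^3 in the expansion is 5/16, so h′′′(1) = 3! * (5/16) = 15/8.

15/8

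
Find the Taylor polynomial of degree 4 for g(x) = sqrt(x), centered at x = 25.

-(x - 25)^4/2000000 + (x - 25)^3/50000 - (x - 25)^2/1000 + (x - 25)/10 + 5

Use the known series and substitute for the argument.
[(x - 25)^0] = 5;  [(x - 25)^1] = 1/10;  [(x - 25)^2] = -1/1000;  [(x - 25)^3] = 1/50000;  [(x - 25)^4] = -1/2000000.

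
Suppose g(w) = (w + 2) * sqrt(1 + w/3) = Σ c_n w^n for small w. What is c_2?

5/36

Distribute the polynomial across the series and collect like powers.
[w^0] = 2;  [w^1] = 4/3;  [w^2] = 5/36.
So c_2 = g′′(0)/2! = 5/36.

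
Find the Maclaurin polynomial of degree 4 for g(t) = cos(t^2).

[t^0] = 1;  [t^1] = 0;  [t^2] = 0;  [t^3] = 0;  [t^4] = -1/2.

1 - t^4/2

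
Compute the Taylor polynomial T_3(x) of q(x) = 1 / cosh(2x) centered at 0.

Divide the numerator series by the denominator series (power-series long division).
[x^0] = 1;  [x^1] = 0;  [x^2] = -2;  [x^3] = 0.

1 - 2*x^2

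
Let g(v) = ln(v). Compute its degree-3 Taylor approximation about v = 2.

(v - 2)^3/24 - (v - 2)^2/8 + (v - 2)/2 + ln(2)

Differentiate repeatedly and evaluate at the center.
[(v - 2)^0] = ln(2);  [(v - 2)^1] = 1/2;  [(v - 2)^2] = -1/8;  [(v - 2)^3] = 1/24.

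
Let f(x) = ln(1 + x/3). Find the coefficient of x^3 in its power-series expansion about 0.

Apply the Taylor formula c_k = f^(k)(a)/k!.
f(0) = 0
f′(0) = 1/3
f′′(0) = -1/9
f′′′(0) = 2/27
Dividing each by k! gives the coefficients c_0, ..., c_3.

1/81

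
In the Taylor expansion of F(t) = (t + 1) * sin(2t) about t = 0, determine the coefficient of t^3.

Shift and add copies of the series according to the polynomial's terms.
F(0) = 0
F′(0) = 2
F′′(0) = 4
F′′′(0) = -8
Dividing each by k! gives the coefficients c_0, ..., c_3.

-4/3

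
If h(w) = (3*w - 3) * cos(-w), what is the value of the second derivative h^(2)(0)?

3

Shift and add copies of the series according to the polynomial's terms.
From the series, [w^2] h = 3/2; multiply by 2! = 2 to get 3.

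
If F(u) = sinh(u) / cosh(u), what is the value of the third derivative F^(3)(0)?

-2

Divide the numerator series by the denominator series (power-series long division).
The coefficient of u^3 in the expansion is -1/3, so F′′′(0) = 3! * (-1/3) = -2.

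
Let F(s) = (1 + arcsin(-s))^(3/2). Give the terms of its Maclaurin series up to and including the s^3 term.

-3*s^3/16 + 3*s^2/8 - 3*s/2 + 1

Substitute the inner expansion into the outer series and collect powers.
F(0) = 1
F′(0) = -3/2
F′′(0) = 3/4
F′′′(0) = -9/8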